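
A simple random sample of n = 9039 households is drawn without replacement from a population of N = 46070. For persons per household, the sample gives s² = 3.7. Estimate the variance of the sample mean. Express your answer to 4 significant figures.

Under SRS without replacement, Var(ȳ) = (1 − f)·s²/n with f = n/N = 9039/46070 = 0.19620143.
Var(ȳ) = (1 − 0.19620143)·3.7/9039 = 0.80379857·4.0933732 × 10^-4 = 3.2902475 × 10^-4.

3.290 × 10^-4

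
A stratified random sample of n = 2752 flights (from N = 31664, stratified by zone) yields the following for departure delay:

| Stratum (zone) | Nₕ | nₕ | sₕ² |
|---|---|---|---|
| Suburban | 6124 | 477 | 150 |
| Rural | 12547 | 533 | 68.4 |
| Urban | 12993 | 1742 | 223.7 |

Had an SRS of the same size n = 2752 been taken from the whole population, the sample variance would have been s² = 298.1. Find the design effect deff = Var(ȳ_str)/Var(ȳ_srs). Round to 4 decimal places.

0.4940

Var(ȳ_str) = Σ Wₕ²(1−fₕ)sₕ²/nₕ with Wₕ = Nₕ/31664:
  Suburban: (6124/31664)²·(1−477/6124)·150/477 = 0.010846617
  Rural: (12547/31664)²·(1−533/12547)·68.4/533 = 0.019294115
  Urban: (12993/31664)²·(1−1742/12993)·223.7/1742 = 0.018723492
  → Var(ȳ_str) = 0.048864224.
Var(ȳ_srs) = (1 − 2752/31664)·298.1/2752 = 0.098906744.
deff = 0.048864224 / 0.098906744 = 0.4940.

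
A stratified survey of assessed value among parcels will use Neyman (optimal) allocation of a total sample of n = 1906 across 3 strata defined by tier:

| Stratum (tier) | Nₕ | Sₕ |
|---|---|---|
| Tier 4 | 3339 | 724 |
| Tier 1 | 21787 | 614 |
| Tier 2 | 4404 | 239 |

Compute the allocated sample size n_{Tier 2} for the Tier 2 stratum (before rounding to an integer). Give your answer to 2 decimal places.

119.08

Neyman allocation: nₕ = n·NₕSₕ / Σⱼ NⱼSⱼ.
Σ NⱼSⱼ = 3339·724 + 21787·614 + 4404·239 = 1.684721 × 10^7.
n_{Tier 2} = 1906·4404·239 / (1.684721 × 10^7) = 119.08.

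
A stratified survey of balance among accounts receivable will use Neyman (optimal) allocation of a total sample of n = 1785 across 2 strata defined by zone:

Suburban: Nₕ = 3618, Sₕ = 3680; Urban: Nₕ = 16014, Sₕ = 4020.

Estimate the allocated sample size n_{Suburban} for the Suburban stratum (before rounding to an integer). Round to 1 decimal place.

Neyman allocation: nₕ = n·NₕSₕ / Σⱼ NⱼSⱼ.
Σ NⱼSⱼ = 3618·3680 + 16014·4020 = 7.769052 × 10^7.
n_{Suburban} = 1785·3618·3680 / (7.769052 × 10^7) = 305.9.

305.9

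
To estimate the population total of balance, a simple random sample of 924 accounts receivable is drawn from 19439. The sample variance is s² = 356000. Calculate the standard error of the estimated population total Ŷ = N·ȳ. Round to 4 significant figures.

Var(Ŷ) = N²·Var(ȳ) = N²·(1 − n/N)·s²/n.
f = 924/19439 = 0.04753331; Var(ȳ) = 0.95246669·356000/924 = 366.96769.
Var(Ŷ) = 19439² · 366.96769 = 1.3866781 × 10^11.
SE(Ŷ) = √(1.3866781 × 10^11) = 372400.

372400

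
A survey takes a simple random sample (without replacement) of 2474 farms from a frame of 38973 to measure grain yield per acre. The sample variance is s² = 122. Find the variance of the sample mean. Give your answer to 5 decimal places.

Under SRS without replacement, Var(ȳ) = (1 − f)·s²/n with f = n/N = 2474/38973 = 0.06347985.
Var(ȳ) = (1 − 0.06347985)·122/2474 = 0.93652015·0.049312854 = 0.046182481.

0.04618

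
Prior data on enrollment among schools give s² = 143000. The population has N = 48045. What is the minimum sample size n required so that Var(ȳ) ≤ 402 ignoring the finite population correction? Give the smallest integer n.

356

Without fpc, n₀ = s²/D = 143000/402 = 355.7214.
Rounding up, n = 356.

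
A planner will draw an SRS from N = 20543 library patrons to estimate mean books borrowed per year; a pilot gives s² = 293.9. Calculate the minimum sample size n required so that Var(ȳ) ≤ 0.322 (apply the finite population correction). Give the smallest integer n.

Without fpc, n₀ = s²/D = 293.9/0.322 = 912.7329.
With fpc, (1 − n/N)·s²/n ≤ D requires n ≥ n₀/(1 + n₀/N) = 912.7329/(1 + 912.7329/20543) = 873.9050.
Rounding up, n = 874.

874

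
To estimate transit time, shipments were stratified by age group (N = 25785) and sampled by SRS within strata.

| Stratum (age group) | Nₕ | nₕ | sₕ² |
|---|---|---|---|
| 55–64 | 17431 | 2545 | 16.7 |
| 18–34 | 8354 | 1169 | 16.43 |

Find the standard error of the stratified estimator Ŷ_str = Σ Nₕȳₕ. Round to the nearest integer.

1596

Var(Ŷ_str) = Σₕ Nₕ²(1 − fₕ)sₕ²/nₕ.
55–64: 17431²·(1 − 2545/17431)·16.7/2545 = 1.7026642 × 10^6.
18–34: 8354²·(1 − 1169/8354)·16.43/1169 = 843615.
Sum = 2.5462792 × 10^6.
SE = √(2.5462792 × 10^6) = 1596.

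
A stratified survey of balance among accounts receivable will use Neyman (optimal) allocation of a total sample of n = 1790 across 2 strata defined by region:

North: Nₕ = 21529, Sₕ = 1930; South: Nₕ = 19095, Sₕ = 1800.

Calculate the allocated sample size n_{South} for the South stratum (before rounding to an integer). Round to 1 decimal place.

810.4

Neyman allocation: nₕ = n·NₕSₕ / Σⱼ NⱼSⱼ.
Σ NⱼSⱼ = 21529·1930 + 19095·1800 = 7.592197 × 10^7.
n_{South} = 1790·19095·1800 / (7.592197 × 10^7) = 810.4.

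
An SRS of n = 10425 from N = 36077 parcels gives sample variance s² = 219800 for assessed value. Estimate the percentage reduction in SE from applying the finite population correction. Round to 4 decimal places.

15.6771

f = n/N = 10425/36077 = 0.28896527.
SE_no-fpc = √(s²/n) = 4.5917244; SE_fpc = √((1−f)s²/n) = 3.871874.
Ratio = √(1−f) = 0.84322875. Reduction = 100·(1 − 0.84322875) = 15.6771%.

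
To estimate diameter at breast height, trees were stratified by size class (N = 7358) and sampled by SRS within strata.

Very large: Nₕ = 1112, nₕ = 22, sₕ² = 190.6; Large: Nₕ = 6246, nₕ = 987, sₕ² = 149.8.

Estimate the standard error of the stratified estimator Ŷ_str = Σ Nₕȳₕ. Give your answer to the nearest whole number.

3935

Var(Ŷ_str) = Σₕ Nₕ²(1 − fₕ)sₕ²/nₕ.
Very large: 1112²·(1 − 22/1112)·190.6/22 = 1.050102 × 10^7.
Large: 6246²·(1 − 987/6246)·149.8/987 = 4.9853977 × 10^6.
Sum = 1.5486418 × 10^7.
SE = √(1.5486418 × 10^7) = 3935.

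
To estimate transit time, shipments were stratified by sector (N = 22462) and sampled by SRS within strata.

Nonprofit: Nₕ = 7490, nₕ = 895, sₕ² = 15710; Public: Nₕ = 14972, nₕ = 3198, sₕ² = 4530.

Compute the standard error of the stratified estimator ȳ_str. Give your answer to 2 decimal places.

Var(ȳ_str) = Σₕ Wₕ²(1 − fₕ)sₕ²/nₕ with Wₕ = Nₕ/N, N = 22462.
Nonprofit: Wₕ = 0.33345205; term = 0.33345205²·(1 − 0.11949266)·15710/895 = 1.7185134.
Public: Wₕ = 0.66654795; term = 0.66654795²·(1 − 0.21359872)·4530/3198 = 0.49491059.
Sum = 2.213424.
SE = √(2.213424) = 1.49.

1.49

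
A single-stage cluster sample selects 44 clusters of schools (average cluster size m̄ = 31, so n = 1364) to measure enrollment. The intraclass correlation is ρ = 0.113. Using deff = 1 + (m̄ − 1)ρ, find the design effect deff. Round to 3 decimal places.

4.390

deff = 1 + (31 − 1)·0.113 = 1 + 3.39 = 4.39.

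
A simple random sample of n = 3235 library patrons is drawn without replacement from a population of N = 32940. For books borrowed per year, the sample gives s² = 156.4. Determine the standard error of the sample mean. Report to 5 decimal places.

0.20880

Under SRS without replacement, Var(ȳ) = (1 − f)·s²/n with f = n/N = 3235/32940 = 0.09820886.
Var(ȳ) = (1 − 0.09820886)·156.4/3235 = 0.90179114·0.048346213 = 0.043598187.
SE(ȳ) = √(0.043598187) = 0.20880.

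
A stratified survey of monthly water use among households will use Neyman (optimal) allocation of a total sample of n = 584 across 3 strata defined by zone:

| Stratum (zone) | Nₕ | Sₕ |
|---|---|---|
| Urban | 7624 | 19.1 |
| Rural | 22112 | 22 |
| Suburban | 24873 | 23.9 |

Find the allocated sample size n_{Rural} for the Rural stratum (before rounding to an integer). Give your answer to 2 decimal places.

231.62

Neyman allocation: nₕ = n·NₕSₕ / Σⱼ NⱼSⱼ.
Σ NⱼSⱼ = 7624·19.1 + 22112·22 + 24873·23.9 = 1.2265471 × 10^6.
n_{Rural} = 584·22112·22 / (1.2265471 × 10^6) = 231.62.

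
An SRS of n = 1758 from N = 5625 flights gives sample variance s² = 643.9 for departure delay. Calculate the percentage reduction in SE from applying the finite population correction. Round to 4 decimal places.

f = n/N = 1758/5625 = 0.31253333.
SE_no-fpc = √(s²/n) = 0.6052012; SE_fpc = √((1−f)s²/n) = 0.50179416.
Ratio = √(1−f) = 0.82913610. Reduction = 100·(1 − 0.82913610) = 17.0864%.

17.0864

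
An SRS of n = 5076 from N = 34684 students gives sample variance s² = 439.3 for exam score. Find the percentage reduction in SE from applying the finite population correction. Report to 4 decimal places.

f = n/N = 5076/34684 = 0.14634990.
SE_no-fpc = √(s²/n) = 0.29418451; SE_fpc = √((1−f)s²/n) = 0.27180644.
Ratio = √(1−f) = 0.92393187. Reduction = 100·(1 − 0.92393187) = 7.6068%.

7.6068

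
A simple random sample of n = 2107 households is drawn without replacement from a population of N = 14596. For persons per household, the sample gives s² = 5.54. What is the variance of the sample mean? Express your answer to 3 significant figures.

Under SRS without replacement, Var(ȳ) = (1 − f)·s²/n with f = n/N = 2107/14596 = 0.14435462.
Var(ȳ) = (1 − 0.14435462)·5.54/2107 = 0.85564538·0.0026293308 = 0.0022497748.

0.00225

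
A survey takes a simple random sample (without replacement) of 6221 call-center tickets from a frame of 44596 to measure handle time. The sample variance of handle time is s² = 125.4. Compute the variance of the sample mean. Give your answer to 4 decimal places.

Under SRS without replacement, Var(ȳ) = (1 − f)·s²/n with f = n/N = 6221/44596 = 0.13949682.
Var(ȳ) = (1 − 0.13949682)·125.4/6221 = 0.86050318·0.020157531 = 0.01734562.

0.0173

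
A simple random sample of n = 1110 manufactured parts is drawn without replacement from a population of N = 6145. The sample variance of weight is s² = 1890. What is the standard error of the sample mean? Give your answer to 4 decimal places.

Under SRS without replacement, Var(ȳ) = (1 − f)·s²/n with f = n/N = 1110/6145 = 0.18063466.
Var(ȳ) = (1 − 0.18063466)·1890/1110 = 0.81936534·1.7027027 = 1.3951356.
SE(ȳ) = √(1.3951356) = 1.1812.

1.1812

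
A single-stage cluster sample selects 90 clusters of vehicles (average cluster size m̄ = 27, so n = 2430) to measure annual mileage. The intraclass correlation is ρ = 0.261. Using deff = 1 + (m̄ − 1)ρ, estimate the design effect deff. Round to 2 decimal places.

deff = 1 + (27 − 1)·0.261 = 1 + 6.786 = 7.786.

7.79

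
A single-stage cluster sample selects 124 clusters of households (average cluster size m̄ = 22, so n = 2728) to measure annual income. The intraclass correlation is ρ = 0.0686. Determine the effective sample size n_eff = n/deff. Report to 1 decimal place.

deff = 1 + (22 − 1)·0.0686 = 1 + 1.4406 = 2.4406.
n_eff = 2728 / 2.4406 = 1117.8.

1117.8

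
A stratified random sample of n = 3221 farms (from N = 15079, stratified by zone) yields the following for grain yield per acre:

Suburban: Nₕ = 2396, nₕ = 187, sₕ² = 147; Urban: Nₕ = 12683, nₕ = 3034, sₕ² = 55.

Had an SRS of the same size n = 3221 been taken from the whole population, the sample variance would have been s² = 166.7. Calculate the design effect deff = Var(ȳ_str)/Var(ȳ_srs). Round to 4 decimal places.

Var(ȳ_str) = Σ Wₕ²(1−fₕ)sₕ²/nₕ with Wₕ = Nₕ/15079:
  Suburban: (2396/15079)²·(1−187/2396)·147/187 = 0.018298402
  Urban: (12683/15079)²·(1−3034/12683)·55/3034 = 0.0097567759
  → Var(ȳ_str) = 0.028055178.
Var(ȳ_srs) = (1 − 3221/15079)·166.7/3221 = 0.040699004.
deff = 0.028055178 / 0.040699004 = 0.6893.

0.6893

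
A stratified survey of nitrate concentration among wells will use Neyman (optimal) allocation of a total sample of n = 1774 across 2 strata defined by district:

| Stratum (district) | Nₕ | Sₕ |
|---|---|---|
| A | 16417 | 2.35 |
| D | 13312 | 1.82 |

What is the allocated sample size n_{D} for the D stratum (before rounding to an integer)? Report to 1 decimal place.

Neyman allocation: nₕ = n·NₕSₕ / Σⱼ NⱼSⱼ.
Σ NⱼSⱼ = 16417·2.35 + 13312·1.82 = 62807.79.
n_{D} = 1774·13312·1.82 / 62807.79 = 684.3.

684.3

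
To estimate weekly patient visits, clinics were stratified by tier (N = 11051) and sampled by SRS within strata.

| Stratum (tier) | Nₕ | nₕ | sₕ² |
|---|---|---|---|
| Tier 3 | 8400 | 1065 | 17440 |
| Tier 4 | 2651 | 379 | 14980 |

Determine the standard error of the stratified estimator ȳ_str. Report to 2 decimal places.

3.20

Var(ȳ_str) = Σₕ Wₕ²(1 − fₕ)sₕ²/nₕ with Wₕ = Nₕ/N, N = 11051.
Tier 3: Wₕ = 0.76011221; term = 0.76011221²·(1 − 0.12678571)·17440/1065 = 8.2617704.
Tier 4: Wₕ = 0.23988779; term = 0.23988779²·(1 − 0.14296492)·14980/379 = 1.9493396.
Sum = 10.21111.
SE = √(10.21111) = 3.20.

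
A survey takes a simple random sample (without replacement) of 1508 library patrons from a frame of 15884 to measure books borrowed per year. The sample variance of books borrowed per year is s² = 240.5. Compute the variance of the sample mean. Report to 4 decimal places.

Under SRS without replacement, Var(ȳ) = (1 − f)·s²/n with f = n/N = 1508/15884 = 0.09493830.
Var(ȳ) = (1 − 0.09493830)·240.5/1508 = 0.90506170·0.15948276 = 0.14434174.

0.1443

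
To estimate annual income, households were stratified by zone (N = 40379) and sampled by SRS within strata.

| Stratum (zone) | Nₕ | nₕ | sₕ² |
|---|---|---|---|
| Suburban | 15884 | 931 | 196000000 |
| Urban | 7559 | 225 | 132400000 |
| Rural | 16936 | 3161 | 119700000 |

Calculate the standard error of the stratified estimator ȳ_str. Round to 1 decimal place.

Var(ȳ_str) = Σₕ Wₕ²(1 − fₕ)sₕ²/nₕ with Wₕ = Nₕ/N, N = 40379.
Suburban: Wₕ = 0.39337279; term = 0.39337279²·(1 − 0.05861244)·196000000/931 = 30667.861.
Urban: Wₕ = 0.18720127; term = 0.18720127²·(1 − 0.02976584)·132400000/225 = 20007.812.
Rural: Wₕ = 0.41942594; term = 0.41942594²·(1 − 0.18664384)·119700000/3161 = 5418.2743.
Sum = 56093.947.
SE = √(56093.947) = 236.8.

236.8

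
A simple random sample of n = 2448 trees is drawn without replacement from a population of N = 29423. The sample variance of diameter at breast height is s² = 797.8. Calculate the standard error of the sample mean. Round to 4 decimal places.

0.5466

Under SRS without replacement, Var(ȳ) = (1 − f)·s²/n with f = n/N = 2448/29423 = 0.08320022.
Var(ȳ) = (1 − 0.08320022)·797.8/2448 = 0.91679978·0.32589869 = 0.29878385.
SE(ȳ) = √(0.29878385) = 0.5466.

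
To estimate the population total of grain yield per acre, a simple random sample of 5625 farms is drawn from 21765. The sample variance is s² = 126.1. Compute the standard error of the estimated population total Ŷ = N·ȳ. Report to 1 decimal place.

2806.3

Var(Ŷ) = N²·Var(ȳ) = N²·(1 − n/N)·s²/n.
f = 5625/21765 = 0.25844245; Var(ȳ) = 0.74155755·126.1/5625 = 0.016624072.
Var(Ŷ) = 21765² · 0.016624072 = 7.875076 × 10^6.
SE(Ŷ) = √(7.875076 × 10^6) = 2806.3.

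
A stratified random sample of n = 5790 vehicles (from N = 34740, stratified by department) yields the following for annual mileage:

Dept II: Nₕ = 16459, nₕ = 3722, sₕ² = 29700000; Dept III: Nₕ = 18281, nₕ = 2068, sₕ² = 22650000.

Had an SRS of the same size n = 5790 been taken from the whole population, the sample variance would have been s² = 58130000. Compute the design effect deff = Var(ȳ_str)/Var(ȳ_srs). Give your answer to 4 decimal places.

0.4872

Var(ȳ_str) = Σ Wₕ²(1−fₕ)sₕ²/nₕ with Wₕ = Nₕ/34740:
  Dept II: (16459/34740)²·(1−3722/16459)·29700000/3722 = 1386.0888
  Dept III: (18281/34740)²·(1−2068/18281)·22650000/2068 = 2689.8086
  → Var(ȳ_str) = 4075.8974.
Var(ȳ_srs) = (1 − 5790/34740)·58130000/5790 = 8366.4364.
deff = 4075.8974 / 8366.4364 = 0.4872.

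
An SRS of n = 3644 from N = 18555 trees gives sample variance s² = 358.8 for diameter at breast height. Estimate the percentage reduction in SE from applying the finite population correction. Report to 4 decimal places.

f = n/N = 3644/18555 = 0.19638911.
SE_no-fpc = √(s²/n) = 0.31378851; SE_fpc = √((1−f)s²/n) = 0.28129366.
Ratio = √(1−f) = 0.89644347. Reduction = 100·(1 − 0.89644347) = 10.3557%.

10.3557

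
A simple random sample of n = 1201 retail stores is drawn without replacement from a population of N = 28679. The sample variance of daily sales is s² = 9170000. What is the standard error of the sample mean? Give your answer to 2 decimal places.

Under SRS without replacement, Var(ȳ) = (1 − f)·s²/n with f = n/N = 1201/28679 = 0.04187733.
Var(ȳ) = (1 − 0.04187733)·9170000/1201 = 0.95812267·7635.3039 = 7315.5578.
SE(ȳ) = √(7315.5578) = 85.53.

85.53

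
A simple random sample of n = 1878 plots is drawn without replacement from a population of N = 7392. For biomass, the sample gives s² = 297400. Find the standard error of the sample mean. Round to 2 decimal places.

10.87

Under SRS without replacement, Var(ȳ) = (1 − f)·s²/n with f = n/N = 1878/7392 = 0.25405844.
Var(ȳ) = (1 − 0.25405844)·297400/1878 = 0.74594156·158.35996 = 118.12727.
SE(ȳ) = √(118.12727) = 10.87.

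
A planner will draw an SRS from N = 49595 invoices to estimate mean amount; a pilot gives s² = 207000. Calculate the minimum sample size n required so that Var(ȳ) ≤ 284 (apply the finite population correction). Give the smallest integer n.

719

Without fpc, n₀ = s²/D = 207000/284 = 728.8732.
With fpc, (1 − n/N)·s²/n ≤ D requires n ≥ n₀/(1 + n₀/N) = 728.8732/(1 + 728.8732/49595) = 718.3165.
Rounding up, n = 719.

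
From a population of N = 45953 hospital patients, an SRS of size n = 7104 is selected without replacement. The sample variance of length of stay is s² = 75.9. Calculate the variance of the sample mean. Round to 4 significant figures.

Under SRS without replacement, Var(ȳ) = (1 − f)·s²/n with f = n/N = 7104/45953 = 0.15459274.
Var(ȳ) = (1 − 0.15459274)·75.9/7104 = 0.84540726·0.010684122 = 0.009032434.

0.009032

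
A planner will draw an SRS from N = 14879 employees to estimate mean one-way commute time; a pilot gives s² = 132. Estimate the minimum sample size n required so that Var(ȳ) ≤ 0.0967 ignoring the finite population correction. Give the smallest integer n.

1366

Without fpc, n₀ = s²/D = 132/0.0967 = 1365.0465.
Rounding up, n = 1366.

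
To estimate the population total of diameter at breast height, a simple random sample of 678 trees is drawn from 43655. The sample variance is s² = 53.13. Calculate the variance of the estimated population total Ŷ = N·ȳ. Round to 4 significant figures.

Var(Ŷ) = N²·Var(ȳ) = N²·(1 − n/N)·s²/n.
f = 678/43655 = 0.01553087; Var(ȳ) = 0.98446913·53.13/678 = 0.077145789.
Var(Ŷ) = 43655² · 0.077145789 = 1.4702128 × 10^8.

1.470 × 10^8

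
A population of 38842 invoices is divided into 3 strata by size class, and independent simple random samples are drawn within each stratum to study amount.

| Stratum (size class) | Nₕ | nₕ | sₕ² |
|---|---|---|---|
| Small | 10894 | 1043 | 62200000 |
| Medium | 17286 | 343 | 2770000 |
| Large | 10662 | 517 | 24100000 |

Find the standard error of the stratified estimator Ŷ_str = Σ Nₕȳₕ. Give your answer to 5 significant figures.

Var(Ŷ_str) = Σₕ Nₕ²(1 − fₕ)sₕ²/nₕ.
Small: 10894²·(1 − 1043/10894)·62200000/1043 = 6.3999085 × 10^12.
Medium: 17286²·(1 − 343/17286)·2770000/343 = 2.3652142 × 10^12.
Large: 10662²·(1 − 517/10662)·24100000/517 = 5.042167 × 10^12.
Sum = 1.380729 × 10^13.
SE = √(1.380729 × 10^13) = 3.7158 × 10^6.

3.7158 × 10^6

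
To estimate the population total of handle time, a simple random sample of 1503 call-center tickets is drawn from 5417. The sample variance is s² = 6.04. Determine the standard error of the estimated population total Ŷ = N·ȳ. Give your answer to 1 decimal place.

Var(Ŷ) = N²·Var(ȳ) = N²·(1 − n/N)·s²/n.
f = 1503/5417 = 0.27745985; Var(ȳ) = 0.72254015·6.04/1503 = 0.0029036211.
Var(Ŷ) = 5417² · 0.0029036211 = 85203.535.
SE(Ŷ) = √(85203.535) = 291.9.

291.9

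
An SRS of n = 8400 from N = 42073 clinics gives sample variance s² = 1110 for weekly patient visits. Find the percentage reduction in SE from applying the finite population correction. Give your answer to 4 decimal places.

10.5379

f = n/N = 8400/42073 = 0.19965298.
SE_no-fpc = √(s²/n) = 0.36351459; SE_fpc = √((1−f)s²/n) = 0.32520784.
Ratio = √(1−f) = 0.89462116. Reduction = 100·(1 − 0.89462116) = 10.5379%.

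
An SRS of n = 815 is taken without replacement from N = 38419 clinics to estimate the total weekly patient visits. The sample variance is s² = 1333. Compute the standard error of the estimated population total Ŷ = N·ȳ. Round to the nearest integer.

Var(Ŷ) = N²·Var(ȳ) = N²·(1 − n/N)·s²/n.
f = 815/38419 = 0.02121346; Var(ȳ) = 0.97878654·1333/815 = 1.6008864.
Var(Ŷ) = 38419² · 1.6008864 = 2.3629396 × 10^9.
SE(Ŷ) = √(2.3629396 × 10^9) = 48610.

48610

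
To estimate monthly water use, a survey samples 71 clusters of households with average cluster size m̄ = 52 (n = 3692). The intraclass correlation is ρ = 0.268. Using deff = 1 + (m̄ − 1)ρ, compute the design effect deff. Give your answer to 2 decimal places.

14.67

deff = 1 + (52 − 1)·0.268 = 1 + 13.668 = 14.668.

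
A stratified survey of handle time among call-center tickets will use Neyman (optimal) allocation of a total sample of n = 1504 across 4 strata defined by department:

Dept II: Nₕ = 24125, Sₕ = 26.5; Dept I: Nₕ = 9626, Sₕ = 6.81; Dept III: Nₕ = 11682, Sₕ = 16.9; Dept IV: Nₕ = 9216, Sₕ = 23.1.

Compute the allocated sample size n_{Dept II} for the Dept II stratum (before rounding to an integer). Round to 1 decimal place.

Neyman allocation: nₕ = n·NₕSₕ / Σⱼ NⱼSⱼ.
Σ NⱼSⱼ = 24125·26.5 + 9626·6.81 + 11682·16.9 + 9216·23.1 = 1.115181 × 10^6.
n_{Dept II} = 1504·24125·26.5 / (1.115181 × 10^6) = 862.2.

862.2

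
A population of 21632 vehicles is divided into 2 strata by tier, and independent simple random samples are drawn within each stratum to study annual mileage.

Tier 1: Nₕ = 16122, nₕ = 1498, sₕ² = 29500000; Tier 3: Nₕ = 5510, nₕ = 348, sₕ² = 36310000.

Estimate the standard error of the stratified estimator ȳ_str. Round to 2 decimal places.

Var(ȳ_str) = Σₕ Wₕ²(1 − fₕ)sₕ²/nₕ with Wₕ = Nₕ/N, N = 21632.
Tier 1: Wₕ = 0.74528476; term = 0.74528476²·(1 − 0.09291651)·29500000/1498 = 9922.0623.
Tier 3: Wₕ = 0.25471524; term = 0.25471524²·(1 − 0.06315789)·36310000/348 = 6341.9565.
Sum = 16264.019.
SE = √(16264.019) = 127.53.

127.53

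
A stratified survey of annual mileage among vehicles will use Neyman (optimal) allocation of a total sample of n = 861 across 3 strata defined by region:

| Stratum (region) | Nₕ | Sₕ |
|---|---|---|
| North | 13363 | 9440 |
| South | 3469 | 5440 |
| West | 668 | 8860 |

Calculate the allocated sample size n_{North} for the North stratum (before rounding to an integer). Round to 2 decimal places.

Neyman allocation: nₕ = n·NₕSₕ / Σⱼ NⱼSⱼ.
Σ NⱼSⱼ = 13363·9440 + 3469·5440 + 668·8860 = 1.5093656 × 10^8.
n_{North} = 861·13363·9440 / (1.5093656 × 10^8) = 719.59.

719.59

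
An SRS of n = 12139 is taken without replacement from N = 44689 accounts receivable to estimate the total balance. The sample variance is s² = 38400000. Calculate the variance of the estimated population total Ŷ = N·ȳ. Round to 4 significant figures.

Var(Ŷ) = N²·Var(ȳ) = N²·(1 − n/N)·s²/n.
f = 12139/44689 = 0.27163284; Var(ȳ) = 0.72836716·38400000/12139 = 2304.0859.
Var(Ŷ) = 44689² · 2304.0859 = 4.6015054 × 10^12.

4.602 × 10^12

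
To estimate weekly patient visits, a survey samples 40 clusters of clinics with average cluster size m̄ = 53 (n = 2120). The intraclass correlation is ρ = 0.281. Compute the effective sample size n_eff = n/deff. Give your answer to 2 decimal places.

135.79

deff = 1 + (53 − 1)·0.281 = 1 + 14.612 = 15.612.
n_eff = 2120 / 15.612 = 135.79.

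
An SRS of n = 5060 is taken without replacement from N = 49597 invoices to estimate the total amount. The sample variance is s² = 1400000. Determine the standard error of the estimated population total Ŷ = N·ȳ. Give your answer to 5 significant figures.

781770

Var(Ŷ) = N²·Var(ȳ) = N²·(1 − n/N)·s²/n.
f = 5060/49597 = 0.10202230; Var(ȳ) = 0.89797770·1400000/5060 = 248.45233.
Var(Ŷ) = 49597² · 248.45233 = 6.1115855 × 10^11.
SE(Ŷ) = √(6.1115855 × 10^11) = 781770.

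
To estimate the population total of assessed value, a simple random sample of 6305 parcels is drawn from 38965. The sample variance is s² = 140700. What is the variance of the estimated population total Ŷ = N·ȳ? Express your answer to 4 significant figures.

2.840 × 10^10

Var(Ŷ) = N²·Var(ȳ) = N²·(1 − n/N)·s²/n.
f = 6305/38965 = 0.16181188; Var(ȳ) = 0.83818812·140700/6305 = 18.70469.
Var(Ŷ) = 38965² · 18.70469 = 2.8398793 × 10^10.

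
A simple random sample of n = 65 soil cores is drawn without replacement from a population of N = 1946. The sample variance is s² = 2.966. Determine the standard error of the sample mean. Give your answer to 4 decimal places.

Under SRS without replacement, Var(ȳ) = (1 − f)·s²/n with f = n/N = 65/1946 = 0.03340185.
Var(ȳ) = (1 − 0.03340185)·2.966/65 = 0.96659815·0.045630769 = 0.044106617.
SE(ȳ) = √(0.044106617) = 0.2100.

0.2100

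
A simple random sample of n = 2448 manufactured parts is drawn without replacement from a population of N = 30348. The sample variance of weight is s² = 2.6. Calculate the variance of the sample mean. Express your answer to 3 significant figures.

9.76 × 10^-4

Under SRS without replacement, Var(ȳ) = (1 − f)·s²/n with f = n/N = 2448/30348 = 0.08066429.
Var(ȳ) = (1 − 0.08066429)·2.6/2448 = 0.91933571·0.0010620915 = 9.7641864 × 10^-4.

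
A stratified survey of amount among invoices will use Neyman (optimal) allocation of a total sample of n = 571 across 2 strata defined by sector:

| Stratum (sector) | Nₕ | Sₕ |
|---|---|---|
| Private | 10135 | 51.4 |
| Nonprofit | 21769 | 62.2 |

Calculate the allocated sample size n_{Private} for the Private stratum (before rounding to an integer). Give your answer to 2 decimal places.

Neyman allocation: nₕ = n·NₕSₕ / Σⱼ NⱼSⱼ.
Σ NⱼSⱼ = 10135·51.4 + 21769·62.2 = 1.8749708 × 10^6.
n_{Private} = 571·10135·51.4 / (1.8749708 × 10^6) = 158.65.

158.65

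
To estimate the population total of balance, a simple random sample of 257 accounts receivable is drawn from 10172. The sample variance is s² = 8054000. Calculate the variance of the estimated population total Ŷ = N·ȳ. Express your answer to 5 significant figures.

Var(Ŷ) = N²·Var(ȳ) = N²·(1 − n/N)·s²/n.
f = 257/10172 = 0.02526543; Var(ȳ) = 0.97473457·8054000/257 = 30546.74.
Var(Ŷ) = 10172² · 30546.74 = 3.1606585 × 10^12.

3.1607 × 10^12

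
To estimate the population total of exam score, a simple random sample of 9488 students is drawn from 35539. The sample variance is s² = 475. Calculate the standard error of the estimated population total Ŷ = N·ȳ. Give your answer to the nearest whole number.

Var(Ŷ) = N²·Var(ȳ) = N²·(1 − n/N)·s²/n.
f = 9488/35539 = 0.26697431; Var(ȳ) = 0.73302569·475/9488 = 0.036697639.
Var(Ŷ) = 35539² · 0.036697639 = 4.6349871 × 10^7.
SE(Ŷ) = √(4.6349871 × 10^7) = 6808.

6808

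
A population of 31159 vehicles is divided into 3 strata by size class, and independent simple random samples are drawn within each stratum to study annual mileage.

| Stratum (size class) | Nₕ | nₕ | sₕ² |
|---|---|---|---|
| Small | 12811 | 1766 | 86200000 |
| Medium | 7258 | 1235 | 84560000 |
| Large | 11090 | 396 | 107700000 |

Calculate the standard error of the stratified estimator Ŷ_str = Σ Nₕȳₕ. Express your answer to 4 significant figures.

6.493 × 10^6

Var(Ŷ_str) = Σₕ Nₕ²(1 − fₕ)sₕ²/nₕ.
Small: 12811²·(1 − 1766/12811)·86200000/1766 = 6.9066161 × 10^12.
Medium: 7258²·(1 − 1235/7258)·84560000/1235 = 2.9931456 × 10^12.
Large: 11090²·(1 − 396/11090)·107700000/396 = 3.2254643 × 10^13.
Sum = 4.2154405 × 10^13.
SE = √(4.2154405 × 10^13) = 6.493 × 10^6.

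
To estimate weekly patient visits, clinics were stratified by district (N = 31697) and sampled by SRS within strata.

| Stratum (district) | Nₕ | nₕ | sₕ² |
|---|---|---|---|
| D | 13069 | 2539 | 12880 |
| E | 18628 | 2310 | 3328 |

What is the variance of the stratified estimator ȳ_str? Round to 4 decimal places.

Var(ȳ_str) = Σₕ Wₕ²(1 − fₕ)sₕ²/nₕ with Wₕ = Nₕ/N, N = 31697.
D: Wₕ = 0.41231031; term = 0.41231031²·(1 − 0.19427653)·12880/2539 = 0.69484442.
E: Wₕ = 0.58768969; term = 0.58768969²·(1 − 0.12400687)·3328/2310 = 0.43588124.
Sum = 1.1307257.

1.1307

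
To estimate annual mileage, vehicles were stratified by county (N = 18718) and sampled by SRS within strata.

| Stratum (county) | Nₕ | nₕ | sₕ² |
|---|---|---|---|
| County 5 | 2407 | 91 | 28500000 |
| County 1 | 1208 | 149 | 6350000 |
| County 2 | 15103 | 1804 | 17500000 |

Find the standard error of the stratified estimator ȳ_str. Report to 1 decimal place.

Var(ȳ_str) = Σₕ Wₕ²(1 − fₕ)sₕ²/nₕ with Wₕ = Nₕ/N, N = 18718.
County 5: Wₕ = 0.12859280; term = 0.12859280²·(1 − 0.03780640)·28500000/91 = 4983.0957.
County 1: Wₕ = 0.06453681; term = 0.06453681²·(1 − 0.12334437)·6350000/149 = 155.60784.
County 2: Wₕ = 0.80687039; term = 0.80687039²·(1 − 0.11944647)·17500000/1804 = 5561.1529.
Sum = 10699.856.
SE = √(10699.856) = 103.4.

103.4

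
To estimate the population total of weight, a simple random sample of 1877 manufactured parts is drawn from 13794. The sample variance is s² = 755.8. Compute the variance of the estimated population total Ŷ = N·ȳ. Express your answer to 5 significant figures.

Var(Ŷ) = N²·Var(ȳ) = N²·(1 − n/N)·s²/n.
f = 1877/13794 = 0.13607366; Var(ȳ) = 0.86392634·755.8/1877 = 0.34787189.
Var(Ŷ) = 13794² · 0.34787189 = 6.6191128 × 10^7.

6.6191 × 10^7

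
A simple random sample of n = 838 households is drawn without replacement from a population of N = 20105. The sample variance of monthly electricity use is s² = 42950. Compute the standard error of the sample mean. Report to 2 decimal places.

7.01

Under SRS without replacement, Var(ȳ) = (1 − f)·s²/n with f = n/N = 838/20105 = 0.04168117.
Var(ȳ) = (1 − 0.04168117)·42950/838 = 0.95831883·51.252983 = 49.116699.
SE(ȳ) = √(49.116699) = 7.01.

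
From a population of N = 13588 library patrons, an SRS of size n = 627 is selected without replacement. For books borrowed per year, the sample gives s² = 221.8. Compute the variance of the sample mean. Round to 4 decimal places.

0.3374

Under SRS without replacement, Var(ȳ) = (1 − f)·s²/n with f = n/N = 627/13588 = 0.04614366.
Var(ȳ) = (1 − 0.04614366)·221.8/627 = 0.95385634·0.35374801 = 0.33742478.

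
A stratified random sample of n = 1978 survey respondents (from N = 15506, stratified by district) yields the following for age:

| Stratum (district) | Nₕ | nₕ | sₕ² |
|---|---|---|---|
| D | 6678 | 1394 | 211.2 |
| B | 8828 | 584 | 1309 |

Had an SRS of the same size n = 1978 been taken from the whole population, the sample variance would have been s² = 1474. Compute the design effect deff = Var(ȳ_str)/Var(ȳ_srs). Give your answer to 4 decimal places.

Var(ȳ_str) = Σ Wₕ²(1−fₕ)sₕ²/nₕ with Wₕ = Nₕ/15506:
  D: (6678/15506)²·(1−1394/6678)·211.2/1394 = 0.022235188
  B: (8828/15506)²·(1−584/8828)·1309/584 = 0.67846515
  → Var(ȳ_str) = 0.70070034.
Var(ȳ_srs) = (1 − 1978/15506)·1474/1978 = 0.65013719.
deff = 0.70070034 / 0.65013719 = 1.0778.

1.0778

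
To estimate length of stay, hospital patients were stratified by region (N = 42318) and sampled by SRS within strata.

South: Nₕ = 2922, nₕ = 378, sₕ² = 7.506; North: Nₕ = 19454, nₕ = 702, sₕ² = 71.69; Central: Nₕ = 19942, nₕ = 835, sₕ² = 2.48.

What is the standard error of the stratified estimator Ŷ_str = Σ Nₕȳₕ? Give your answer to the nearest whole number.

6208

Var(Ŷ_str) = Σₕ Nₕ²(1 − fₕ)sₕ²/nₕ.
South: 2922²·(1 − 378/2922)·7.506/378 = 147609.42.
North: 19454²·(1 − 702/19454)·71.69/702 = 3.7254434 × 10^7.
Central: 19942²·(1 − 835/19942)·2.48/835 = 1.1316872 × 10^6.
Sum = 3.8533731 × 10^7.
SE = √(3.8533731 × 10^7) = 6208.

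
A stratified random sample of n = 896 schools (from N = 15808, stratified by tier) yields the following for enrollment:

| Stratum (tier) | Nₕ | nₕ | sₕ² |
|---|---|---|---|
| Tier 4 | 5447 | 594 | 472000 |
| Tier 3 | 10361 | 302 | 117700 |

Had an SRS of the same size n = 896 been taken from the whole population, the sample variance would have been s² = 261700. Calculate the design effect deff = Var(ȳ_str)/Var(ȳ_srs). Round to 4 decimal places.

0.8950

Var(ȳ_str) = Σ Wₕ²(1−fₕ)sₕ²/nₕ with Wₕ = Nₕ/15808:
  Tier 4: (5447/15808)²·(1−594/5447)·472000/594 = 84.056125
  Tier 3: (10361/15808)²·(1−302/10361)·117700/302 = 162.54445
  → Var(ȳ_str) = 246.60058.
Var(ȳ_srs) = (1 − 896/15808)·261700/896 = 275.52098.
deff = 246.60058 / 275.52098 = 0.8950.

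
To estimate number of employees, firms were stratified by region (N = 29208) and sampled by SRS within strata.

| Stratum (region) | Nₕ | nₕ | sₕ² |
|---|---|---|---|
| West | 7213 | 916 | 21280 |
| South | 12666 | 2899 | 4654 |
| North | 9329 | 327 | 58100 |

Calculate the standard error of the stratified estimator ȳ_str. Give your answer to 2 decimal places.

Var(ȳ_str) = Σₕ Wₕ²(1 − fₕ)sₕ²/nₕ with Wₕ = Nₕ/N, N = 29208.
West: Wₕ = 0.24695289; term = 0.24695289²·(1 − 0.12699293)·21280/916 = 1.2368645.
South: Wₕ = 0.43364832; term = 0.43364832²·(1 − 0.22888047)·4654/2899 = 0.23279583.
North: Wₕ = 0.31939879; term = 0.31939879²·(1 − 0.03505199)·58100/327 = 17.490364.
Sum = 18.960024.
SE = √(18.960024) = 4.35.

4.35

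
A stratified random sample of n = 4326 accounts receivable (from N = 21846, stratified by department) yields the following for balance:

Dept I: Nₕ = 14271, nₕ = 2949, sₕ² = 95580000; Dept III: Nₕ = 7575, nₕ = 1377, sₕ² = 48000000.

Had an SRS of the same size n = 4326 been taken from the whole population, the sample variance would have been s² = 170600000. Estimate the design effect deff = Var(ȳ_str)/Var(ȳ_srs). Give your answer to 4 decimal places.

Var(ȳ_str) = Σ Wₕ²(1−fₕ)sₕ²/nₕ with Wₕ = Nₕ/21846:
  Dept I: (14271/21846)²·(1−2949/14271)·95580000/2949 = 10973.014
  Dept III: (7575/21846)²·(1−1377/7575)·48000000/1377 = 3429.2382
  → Var(ȳ_str) = 14402.252.
Var(ȳ_srs) = (1 − 4326/21846)·170600000/4326 = 31626.759.
deff = 14402.252 / 31626.759 = 0.4554.

0.4554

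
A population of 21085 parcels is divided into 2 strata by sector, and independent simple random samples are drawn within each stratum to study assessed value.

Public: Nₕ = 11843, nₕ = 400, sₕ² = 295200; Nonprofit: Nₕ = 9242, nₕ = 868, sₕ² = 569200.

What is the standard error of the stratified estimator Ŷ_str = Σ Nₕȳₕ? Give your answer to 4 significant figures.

388300

Var(Ŷ_str) = Σₕ Nₕ²(1 − fₕ)sₕ²/nₕ.
Public: 11843²·(1 − 400/11843)·295200/400 = 1.0001335 × 10^11.
Nonprofit: 9242²·(1 − 868/9242)·569200/868 = 5.075094 × 10^10.
Sum = 1.5076429 × 10^11.
SE = √(1.5076429 × 10^11) = 388300.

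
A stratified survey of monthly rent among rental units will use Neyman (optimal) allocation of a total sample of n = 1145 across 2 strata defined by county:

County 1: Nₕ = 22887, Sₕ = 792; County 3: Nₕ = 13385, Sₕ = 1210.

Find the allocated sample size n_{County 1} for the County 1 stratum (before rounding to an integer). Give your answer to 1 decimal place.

604.7

Neyman allocation: nₕ = n·NₕSₕ / Σⱼ NⱼSⱼ.
Σ NⱼSⱼ = 22887·792 + 13385·1210 = 3.4322354 × 10^7.
n_{County 1} = 1145·22887·792 / (3.4322354 × 10^7) = 604.7.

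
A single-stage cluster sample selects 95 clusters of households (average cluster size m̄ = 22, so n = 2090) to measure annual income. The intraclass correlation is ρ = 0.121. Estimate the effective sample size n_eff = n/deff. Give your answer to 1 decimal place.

590.2

deff = 1 + (22 − 1)·0.121 = 1 + 2.541 = 3.541.
n_eff = 2090 / 3.541 = 590.2.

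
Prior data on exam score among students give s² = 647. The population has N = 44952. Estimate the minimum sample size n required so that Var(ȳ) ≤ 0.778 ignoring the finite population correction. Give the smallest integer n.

832

Without fpc, n₀ = s²/D = 647/0.778 = 831.6195.
Rounding up, n = 832.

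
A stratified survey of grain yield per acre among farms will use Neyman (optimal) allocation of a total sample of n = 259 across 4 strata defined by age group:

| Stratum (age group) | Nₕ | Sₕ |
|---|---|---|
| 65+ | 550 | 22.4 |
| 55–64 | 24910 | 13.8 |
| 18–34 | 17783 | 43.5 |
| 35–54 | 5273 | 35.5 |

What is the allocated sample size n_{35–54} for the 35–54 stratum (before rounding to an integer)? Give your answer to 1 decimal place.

Neyman allocation: nₕ = n·NₕSₕ / Σⱼ NⱼSⱼ.
Σ NⱼSⱼ = 550·22.4 + 24910·13.8 + 17783·43.5 + 5273·35.5 = 1.31683 × 10^6.
n_{35–54} = 259·5273·35.5 / (1.31683 × 10^6) = 36.8.

36.8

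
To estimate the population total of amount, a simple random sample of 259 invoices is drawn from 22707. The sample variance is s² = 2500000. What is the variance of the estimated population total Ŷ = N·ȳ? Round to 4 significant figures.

Var(Ŷ) = N²·Var(ȳ) = N²·(1 − n/N)·s²/n.
f = 259/22707 = 0.01140617; Var(ȳ) = 0.98859383·2500000/259 = 9542.4114.
Var(Ŷ) = 22707² · 9542.4114 = 4.9201422 × 10^12.

4.920 × 10^12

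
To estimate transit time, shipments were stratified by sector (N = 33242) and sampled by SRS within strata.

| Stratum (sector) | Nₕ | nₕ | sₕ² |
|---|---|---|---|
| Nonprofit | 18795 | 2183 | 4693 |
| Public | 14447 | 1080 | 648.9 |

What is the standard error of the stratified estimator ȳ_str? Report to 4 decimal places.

0.8440

Var(ȳ_str) = Σₕ Wₕ²(1 − fₕ)sₕ²/nₕ with Wₕ = Nₕ/N, N = 33242.
Nonprofit: Wₕ = 0.56539919; term = 0.56539919²·(1 − 0.11614791)·4693/2183 = 0.60741677.
Public: Wₕ = 0.43460081; term = 0.43460081²·(1 − 0.07475600)·648.9/1080 = 0.1050005.
Sum = 0.71241727.
SE = √(0.71241727) = 0.8440.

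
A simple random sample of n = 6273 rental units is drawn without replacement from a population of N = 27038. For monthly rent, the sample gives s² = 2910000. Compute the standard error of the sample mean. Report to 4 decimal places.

18.8750

Under SRS without replacement, Var(ȳ) = (1 − f)·s²/n with f = n/N = 6273/27038 = 0.23200681.
Var(ȳ) = (1 − 0.23200681)·2910000/6273 = 0.76799319·463.89287 = 356.26657.
SE(ȳ) = √(356.26657) = 18.8750.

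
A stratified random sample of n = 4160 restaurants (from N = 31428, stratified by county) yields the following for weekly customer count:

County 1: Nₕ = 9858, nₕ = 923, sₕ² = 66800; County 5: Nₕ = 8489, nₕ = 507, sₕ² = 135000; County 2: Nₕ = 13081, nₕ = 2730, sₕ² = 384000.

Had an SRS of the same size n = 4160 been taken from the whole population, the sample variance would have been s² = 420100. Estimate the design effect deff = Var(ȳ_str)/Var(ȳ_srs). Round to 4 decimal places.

0.5022

Var(ȳ_str) = Σ Wₕ²(1−fₕ)sₕ²/nₕ with Wₕ = Nₕ/31428:
  County 1: (9858/31428)²·(1−923/9858)·66800/923 = 6.4539358
  County 5: (8489/31428)²·(1−507/8489)·135000/507 = 18.26672
  County 2: (13081/31428)²·(1−2730/13081)·384000/2730 = 19.282278
  → Var(ȳ_str) = 44.002934.
Var(ȳ_srs) = (1 − 4160/31428)·420100/4160 = 87.618516.
deff = 44.002934 / 87.618516 = 0.5022.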